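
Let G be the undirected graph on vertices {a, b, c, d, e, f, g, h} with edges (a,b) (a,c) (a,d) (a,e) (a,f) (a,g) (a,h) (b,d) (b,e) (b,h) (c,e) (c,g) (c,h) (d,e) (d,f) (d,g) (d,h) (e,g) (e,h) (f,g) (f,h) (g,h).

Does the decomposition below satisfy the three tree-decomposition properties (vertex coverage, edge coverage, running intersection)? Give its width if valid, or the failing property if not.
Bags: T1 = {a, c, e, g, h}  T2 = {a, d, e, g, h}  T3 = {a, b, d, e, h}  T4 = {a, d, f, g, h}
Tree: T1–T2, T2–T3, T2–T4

Yes; width 4.

Checking the three conditions: (i) the bags cover all of {a, b, c, d, e, f, g, h}; (ii) for each edge, some bag contains both endpoints; (iii) the bags containing any fixed vertex form a subtree. All hold, so the decomposition is valid with width 5 − 1 = 4.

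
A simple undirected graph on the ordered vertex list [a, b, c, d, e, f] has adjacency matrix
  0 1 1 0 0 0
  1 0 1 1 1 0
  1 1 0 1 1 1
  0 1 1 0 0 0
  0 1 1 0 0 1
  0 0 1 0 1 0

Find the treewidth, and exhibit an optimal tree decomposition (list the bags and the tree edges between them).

Treewidth 2.
One such decomposition:
Bags: B1 = {b, c, e}  B2 = {c, e, f}  B3 = {a, b, c}  B4 = {b, c, d}
Tree: B1–B2, B1–B3, B3–B4

Every bag has size at most 3, so the width is 3 − 1 = 2 and tw(G) ≤ 2. Conversely, {c, e, f} is a clique of size 3, and the vertices of any clique must share a bag in every tree decomposition; so some bag has ≥ 3 vertices and tw(G) ≥ 2. Hence tw(G) = 2 exactly.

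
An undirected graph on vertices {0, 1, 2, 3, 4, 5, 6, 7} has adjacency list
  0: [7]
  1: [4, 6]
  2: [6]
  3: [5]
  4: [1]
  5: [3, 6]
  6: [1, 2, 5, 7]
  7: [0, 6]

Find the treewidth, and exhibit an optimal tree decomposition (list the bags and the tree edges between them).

Each bag holds 2 vertices, so the decomposition has width 1, which upper-bounds the treewidth. G has an edge, so its treewidth is at least 1. Therefore the treewidth is 1.

Treewidth 1.
Bags: B1 = {0, 7}  B2 = {6, 7}  B3 = {1, 6}  B4 = {2, 6}  B5 = {5, 6}  B6 = {3, 5}  B7 = {1, 4}
Tree: B1–B2, B2–B3, B3–B4, B2–B5, B5–B6, B3–B7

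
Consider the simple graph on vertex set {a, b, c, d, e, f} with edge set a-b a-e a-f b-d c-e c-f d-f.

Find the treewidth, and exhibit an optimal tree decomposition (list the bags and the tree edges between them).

Treewidth 2.
One such decomposition:
Bags: B1 = {c, e, f}  B2 = {a, e, f}  B3 = {a, d, f}  B4 = {a, b, d}
Tree: B1–B2, B2–B3, B3–B4

Every bag has size at most 3, so the width is 3 − 1 = 2 and tw(G) ≤ 2. Since c–e–a–f–c is a cycle in G, G is not acyclic. Forests are exactly the graphs of treewidth ≤ 1, so tw(G) ≥ 2. Therefore the treewidth is 2.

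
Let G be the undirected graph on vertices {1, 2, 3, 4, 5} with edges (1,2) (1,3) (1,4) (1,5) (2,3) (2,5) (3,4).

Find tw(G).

A width-2 tree decomposition is:
Bags: B1 = {1, 2, 3}  B2 = {1, 3, 4}  B3 = {1, 2, 5}
Tree: B1–B2, B1–B3
The largest bag has 3 vertices, giving width 2; this decomposition certifies tw(G) ≤ 2. For the lower bound, the 3 vertices {1, 2, 3} are pairwise adjacent, and any tree decomposition puts a clique entirely inside one bag — forcing width ≥ 2. Combining the bounds, tw(G) = 2.

2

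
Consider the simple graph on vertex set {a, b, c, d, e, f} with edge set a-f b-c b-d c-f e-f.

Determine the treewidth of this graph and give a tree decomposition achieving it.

The largest bag has 2 vertices, giving width 1; this decomposition certifies tw(G) ≤ 1. Any graph with an edge has treewidth ≥ 1, and G has the edge b–c. Therefore the treewidth is 1.

Treewidth 1.
One such decomposition:
Bags: B1 = {b, c}  B2 = {c, f}  B3 = {e, f}  B4 = {a, f}  B5 = {b, d}
Tree: B1–B2, B2–B3, B2–B4, B1–B5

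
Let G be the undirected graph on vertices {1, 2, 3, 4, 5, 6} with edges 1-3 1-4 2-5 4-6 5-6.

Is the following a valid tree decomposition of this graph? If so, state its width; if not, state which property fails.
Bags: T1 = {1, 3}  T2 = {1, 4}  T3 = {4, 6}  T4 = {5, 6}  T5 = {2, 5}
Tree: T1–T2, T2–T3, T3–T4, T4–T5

Vertex coverage: the bags together contain {1, 2, 3, 4, 5, 6}, the full vertex set. Edge coverage: each edge of G has both endpoints in at least one bag. Running intersection: for every vertex, the bags containing it form a connected subtree. All three properties hold, so this is a valid tree decomposition of width max|bag| − 1 = 1, and hence tw(G) ≤ 1.

Yes; width 1.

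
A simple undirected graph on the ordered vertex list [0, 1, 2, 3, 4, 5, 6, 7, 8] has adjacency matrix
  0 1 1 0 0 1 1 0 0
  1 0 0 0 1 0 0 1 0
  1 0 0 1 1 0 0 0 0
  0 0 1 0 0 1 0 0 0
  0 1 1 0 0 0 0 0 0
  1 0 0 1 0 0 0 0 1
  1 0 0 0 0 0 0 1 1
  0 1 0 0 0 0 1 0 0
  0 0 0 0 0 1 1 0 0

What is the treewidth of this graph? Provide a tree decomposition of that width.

Treewidth 3.
One optimal decomposition is:
Bags: B1 = {1, 2, 4, 7}  B2 = {0, 1, 2, 7}  B3 = {0, 2, 6, 7}  B4 = {0, 2, 3, 6}  B5 = {0, 3, 5, 6}  B6 = {3, 5, 6, 8}
Tree: B1–B2, B2–B3, B3–B4, B4–B5, B5–B6

Every bag has size at most 4, so the width is 4 − 1 = 3 and tw(G) ≤ 3. For the lower bound: the 4 vertex sets {1,4,7}, {2}, {0}, {3,5,6,8} are disjoint, each induces a connected subgraph, and every pair is joined by at least one edge of G. Contracting each set to a single vertex therefore yields K_{4} as a minor, and since treewidth is minor-monotone, tw(G) ≥ tw(K_{4}) = 3. The upper and lower bounds meet at 3, so that is the treewidth.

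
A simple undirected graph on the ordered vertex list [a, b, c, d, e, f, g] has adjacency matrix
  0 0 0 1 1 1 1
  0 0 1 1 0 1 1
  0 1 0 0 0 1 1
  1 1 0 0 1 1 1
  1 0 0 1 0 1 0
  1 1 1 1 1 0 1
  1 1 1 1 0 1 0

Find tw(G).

3

A width-3 tree decomposition is:
Bags: B1 = {b, d, f, g}  B2 = {a, d, f, g}  B3 = {b, c, f, g}  B4 = {a, d, e, f}
Tree: B1–B2, B1–B3, B2–B4
The largest bag has 4 vertices, giving width 3; this decomposition certifies tw(G) ≤ 3. On the other hand G contains the 4-clique {a, d, f, g}. A clique must lie in a single bag of any decomposition, so no decomposition can have width below 3. Combining the bounds, tw(G) = 3.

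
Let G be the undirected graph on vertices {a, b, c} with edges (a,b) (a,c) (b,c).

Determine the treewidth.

2

A width-2 tree decomposition is:
Bags: B1 = {a, b, c}
Tree: (single bag)
With just one bag of size 3, the width is 3 − 1 = 2, so tw(G) ≤ 2. For the lower bound, the 3 vertices {a, b, c} are pairwise adjacent, and any tree decomposition puts a clique entirely inside one bag — forcing width ≥ 2. The upper and lower bounds meet at 2, so that is the treewidth.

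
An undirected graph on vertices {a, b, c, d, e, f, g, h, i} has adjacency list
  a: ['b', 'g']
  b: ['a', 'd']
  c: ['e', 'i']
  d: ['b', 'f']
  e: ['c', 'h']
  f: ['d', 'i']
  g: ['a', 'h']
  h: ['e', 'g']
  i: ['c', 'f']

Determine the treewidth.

2

A width-2 tree decomposition is:
Bags: B1 = {c, f, i}  B2 = {c, e, f}  B3 = {e, f, h}  B4 = {f, g, h}  B5 = {a, f, g}  B6 = {a, b, f}  B7 = {b, d, f}
Tree: B1–B2, B2–B3, B3–B4, B4–B5, B5–B6, B6–B7
The largest bag has 3 vertices, giving width 2; this decomposition certifies tw(G) ≤ 2. Since f–i–c–e–h–g–a–b–d–f is a cycle in G, G is not acyclic. Forests are exactly the graphs of treewidth ≤ 1, so tw(G) ≥ 2. The upper and lower bounds meet at 2, so that is the treewidth.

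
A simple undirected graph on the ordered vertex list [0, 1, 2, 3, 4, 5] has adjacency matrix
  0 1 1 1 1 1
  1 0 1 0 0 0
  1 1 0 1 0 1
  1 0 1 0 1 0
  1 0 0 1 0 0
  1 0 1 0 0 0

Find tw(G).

2

A width-2 tree decomposition is:
Bags: B1 = {0, 1, 2}  B2 = {0, 2, 3}  B3 = {0, 3, 4}  B4 = {0, 2, 5}
Tree: B1–B2, B2–B3, B2–B4
The largest bag has 3 vertices, giving width 2; this decomposition certifies tw(G) ≤ 2. On the other hand G contains the 3-clique {0, 1, 2}. A clique must lie in a single bag of any decomposition, so no decomposition can have width below 2. The upper and lower bounds meet at 2, so that is the treewidth.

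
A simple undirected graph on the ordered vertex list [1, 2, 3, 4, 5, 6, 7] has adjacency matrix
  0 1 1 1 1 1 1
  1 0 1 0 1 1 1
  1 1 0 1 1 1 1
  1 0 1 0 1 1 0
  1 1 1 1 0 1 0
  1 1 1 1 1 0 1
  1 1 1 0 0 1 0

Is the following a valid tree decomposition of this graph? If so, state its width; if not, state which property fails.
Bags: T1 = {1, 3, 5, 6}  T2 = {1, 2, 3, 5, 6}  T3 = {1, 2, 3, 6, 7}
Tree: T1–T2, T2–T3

No — vertex 4 appears in no bag.

A tree decomposition must satisfy three properties: every vertex lies in some bag; for every edge, both endpoints lie together in some bag; and for every vertex, the bags containing it form a connected subtree. Here vertex 4 appears in no bag, so the decomposition is invalid.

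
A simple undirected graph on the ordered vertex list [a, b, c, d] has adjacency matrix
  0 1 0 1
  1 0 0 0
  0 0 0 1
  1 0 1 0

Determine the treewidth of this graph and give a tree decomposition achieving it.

Treewidth 1.
One such decomposition:
Bags: B1 = {c, d}  B2 = {a, d}  B3 = {a, b}
Tree: B1–B2, B2–B3

Each bag holds 2 vertices, so the decomposition has width 1, which upper-bounds the treewidth. Any graph with an edge has treewidth ≥ 1, and G has the edge c–d. Hence tw(G) = 1 exactly.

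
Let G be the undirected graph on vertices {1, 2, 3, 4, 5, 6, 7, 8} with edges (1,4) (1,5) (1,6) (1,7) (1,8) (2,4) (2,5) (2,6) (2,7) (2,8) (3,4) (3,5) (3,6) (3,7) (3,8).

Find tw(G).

3

A width-3 tree decomposition is:
Bags: B1 = {1, 2, 3, 6}  B2 = {1, 2, 3, 7}  B3 = {1, 2, 3, 8}  B4 = {1, 2, 3, 5}  B5 = {1, 2, 3, 4}
Tree: B1–B2, B2–B3, B3–B4, B4–B5
The largest bag has 4 vertices, giving width 3; this decomposition certifies tw(G) ≤ 3. For the lower bound: the 4 vertex sets {3,6}, {1,7}, {2}, {8} are disjoint, each induces a connected subgraph, and every pair is joined by at least one edge of G. Contracting each set to a single vertex therefore yields K_{4} as a minor, and since treewidth is minor-monotone, tw(G) ≥ tw(K_{4}) = 3. Hence tw(G) = 3 exactly.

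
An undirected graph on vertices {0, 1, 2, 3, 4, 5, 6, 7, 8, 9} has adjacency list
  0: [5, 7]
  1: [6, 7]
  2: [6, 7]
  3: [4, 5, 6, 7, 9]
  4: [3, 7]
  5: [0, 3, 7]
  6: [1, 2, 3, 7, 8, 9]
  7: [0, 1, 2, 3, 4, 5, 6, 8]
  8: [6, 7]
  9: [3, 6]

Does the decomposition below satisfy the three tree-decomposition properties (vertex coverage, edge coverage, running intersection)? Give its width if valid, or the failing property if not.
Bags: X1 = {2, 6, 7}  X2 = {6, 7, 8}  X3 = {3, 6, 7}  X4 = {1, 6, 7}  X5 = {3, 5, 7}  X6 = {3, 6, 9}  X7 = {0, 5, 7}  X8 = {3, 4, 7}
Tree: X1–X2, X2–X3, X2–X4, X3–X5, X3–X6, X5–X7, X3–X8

Checking the three conditions: (i) the bags cover all of {0, 1, 2, 3, 4, 5, 6, 7, 8, 9}; (ii) for each edge, some bag contains both endpoints; (iii) the bags containing any fixed vertex form a subtree. All hold, so the decomposition is valid with width 3 − 1 = 2.

Yes; width 2.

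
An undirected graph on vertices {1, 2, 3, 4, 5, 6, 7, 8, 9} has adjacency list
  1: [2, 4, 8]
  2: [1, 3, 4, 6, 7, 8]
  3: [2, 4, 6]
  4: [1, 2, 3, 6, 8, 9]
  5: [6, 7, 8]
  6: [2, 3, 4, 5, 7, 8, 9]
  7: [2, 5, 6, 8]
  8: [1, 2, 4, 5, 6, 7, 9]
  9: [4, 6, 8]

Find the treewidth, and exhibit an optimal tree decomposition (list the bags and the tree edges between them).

Each bag holds 4 vertices, so the decomposition has width 3, which upper-bounds the treewidth. For the lower bound, the 4 vertices {1, 2, 4, 8} are pairwise adjacent, and any tree decomposition puts a clique entirely inside one bag — forcing width ≥ 3. The upper and lower bounds meet at 3, so that is the treewidth.

Treewidth 3.
One optimal decomposition is:
Bags: B1 = {2, 3, 4, 6}  B2 = {2, 4, 6, 8}  B3 = {1, 2, 4, 8}  B4 = {2, 6, 7, 8}  B5 = {4, 6, 8, 9}  B6 = {5, 6, 7, 8}
Tree: B1–B2, B2–B3, B2–B4, B2–B5, B4–B6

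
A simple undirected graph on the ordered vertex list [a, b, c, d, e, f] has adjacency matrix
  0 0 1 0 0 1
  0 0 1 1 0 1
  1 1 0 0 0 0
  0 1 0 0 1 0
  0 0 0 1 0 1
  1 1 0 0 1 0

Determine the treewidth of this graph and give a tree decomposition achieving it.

Each bag holds 3 vertices, so the decomposition has width 2, which upper-bounds the treewidth. Since e–d–b–f–e is a cycle in G, G is not acyclic. Forests are exactly the graphs of treewidth ≤ 1, so tw(G) ≥ 2. Combining the bounds, tw(G) = 2.

Treewidth 2.
One such decomposition:
Bags: B1 = {d, e, f}  B2 = {b, d, f}  B3 = {a, b, f}  B4 = {a, b, c}
Tree: B1–B2, B2–B3, B3–B4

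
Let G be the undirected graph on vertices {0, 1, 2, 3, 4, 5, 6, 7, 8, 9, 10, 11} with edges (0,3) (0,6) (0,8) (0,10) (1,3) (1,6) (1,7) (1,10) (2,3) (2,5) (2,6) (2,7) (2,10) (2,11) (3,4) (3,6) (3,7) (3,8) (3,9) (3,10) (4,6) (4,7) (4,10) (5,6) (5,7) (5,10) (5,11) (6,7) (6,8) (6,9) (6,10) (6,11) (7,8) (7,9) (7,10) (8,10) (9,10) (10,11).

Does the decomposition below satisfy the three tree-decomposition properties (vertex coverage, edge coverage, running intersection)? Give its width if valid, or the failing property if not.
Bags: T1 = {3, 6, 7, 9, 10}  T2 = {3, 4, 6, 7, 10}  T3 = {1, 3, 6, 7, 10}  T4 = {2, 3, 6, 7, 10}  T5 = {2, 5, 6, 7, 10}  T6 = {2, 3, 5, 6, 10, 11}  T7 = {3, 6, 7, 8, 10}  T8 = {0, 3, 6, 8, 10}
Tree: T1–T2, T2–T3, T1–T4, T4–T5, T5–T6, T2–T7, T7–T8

A tree decomposition must satisfy three properties: every vertex lies in some bag; for every edge, both endpoints lie together in some bag; and for every vertex, the bags containing it form a connected subtree. Here bags containing vertex 3 are not connected in the tree, so the decomposition is invalid.

No — bags containing vertex 3 are not connected in the tree.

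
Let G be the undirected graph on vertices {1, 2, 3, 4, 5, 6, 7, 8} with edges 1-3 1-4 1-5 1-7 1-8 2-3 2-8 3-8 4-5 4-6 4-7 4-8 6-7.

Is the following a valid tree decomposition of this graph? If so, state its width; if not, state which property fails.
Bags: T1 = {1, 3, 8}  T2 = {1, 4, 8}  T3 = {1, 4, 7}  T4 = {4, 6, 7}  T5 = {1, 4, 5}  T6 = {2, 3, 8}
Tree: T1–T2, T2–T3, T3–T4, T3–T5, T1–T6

Every vertex of G appears in some bag (union = {1, 2, 3, 4, 5, 6, 7, 8}); every edge is covered by a bag; and for each vertex v the set of bags containing v is connected in the bag tree. The decomposition is therefore valid. The largest bag has 3 vertices, so the width is 2.

Yes; width 2.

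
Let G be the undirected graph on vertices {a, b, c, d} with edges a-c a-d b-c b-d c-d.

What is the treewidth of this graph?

A width-2 tree decomposition is:
Bags: B1 = {a, c, d}  B2 = {b, c, d}
Tree: B1–B2
The largest bag has 3 vertices, giving width 2; this decomposition certifies tw(G) ≤ 2. On the other hand G contains the 3-clique {a, c, d}. A clique must lie in a single bag of any decomposition, so no decomposition can have width below 2. Therefore the treewidth is 2.

2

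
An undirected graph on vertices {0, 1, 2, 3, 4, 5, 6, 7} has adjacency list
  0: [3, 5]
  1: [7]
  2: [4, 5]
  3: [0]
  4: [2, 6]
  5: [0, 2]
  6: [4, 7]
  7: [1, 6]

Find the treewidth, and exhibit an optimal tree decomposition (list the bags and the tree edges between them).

Every bag has size at most 2, so the width is 2 − 1 = 1 and tw(G) ≤ 1. Any graph with an edge has treewidth ≥ 1, and G has the edge 3–0. The upper and lower bounds meet at 1, so that is the treewidth.

Treewidth 1.
Bags: B1 = {0, 3}  B2 = {0, 5}  B3 = {2, 5}  B4 = {2, 4}  B5 = {4, 6}  B6 = {6, 7}  B7 = {1, 7}
Tree: B1–B2, B2–B3, B3–B4, B4–B5, B5–B6, B6–B7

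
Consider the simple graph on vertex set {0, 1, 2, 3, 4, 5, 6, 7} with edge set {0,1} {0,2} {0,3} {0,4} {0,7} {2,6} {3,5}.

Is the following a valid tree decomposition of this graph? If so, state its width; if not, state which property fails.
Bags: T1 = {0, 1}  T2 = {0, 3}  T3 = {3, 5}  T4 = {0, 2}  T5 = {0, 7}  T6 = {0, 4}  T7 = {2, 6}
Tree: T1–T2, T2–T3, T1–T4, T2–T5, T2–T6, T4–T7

Yes; width 1.

Checking the three conditions: (i) the bags cover all of {0, 1, 2, 3, 4, 5, 6, 7}; (ii) for each edge, some bag contains both endpoints; (iii) the bags containing any fixed vertex form a subtree. All hold, so the decomposition is valid with width 2 − 1 = 1.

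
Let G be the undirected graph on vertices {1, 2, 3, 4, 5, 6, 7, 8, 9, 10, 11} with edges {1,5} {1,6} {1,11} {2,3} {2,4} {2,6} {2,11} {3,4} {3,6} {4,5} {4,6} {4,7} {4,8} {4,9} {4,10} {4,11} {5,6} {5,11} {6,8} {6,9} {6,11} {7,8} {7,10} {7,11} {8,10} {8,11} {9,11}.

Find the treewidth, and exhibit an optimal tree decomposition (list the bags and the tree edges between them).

Treewidth 3.
One such decomposition:
Bags: B1 = {2, 4, 6, 11}  B2 = {4, 5, 6, 11}  B3 = {4, 6, 9, 11}  B4 = {2, 3, 4, 6}  B5 = {1, 5, 6, 11}  B6 = {4, 6, 8, 11}  B7 = {4, 7, 8, 11}  B8 = {4, 7, 8, 10}
Tree: B1–B2, B1–B3, B1–B4, B2–B5, B3–B6, B6–B7, B7–B8

The largest bag has 4 vertices, giving width 3; this decomposition certifies tw(G) ≤ 3. Conversely, {1, 5, 6, 11} is a clique of size 4, and the vertices of any clique must share a bag in every tree decomposition; so some bag has ≥ 4 vertices and tw(G) ≥ 3. Therefore the treewidth is 3.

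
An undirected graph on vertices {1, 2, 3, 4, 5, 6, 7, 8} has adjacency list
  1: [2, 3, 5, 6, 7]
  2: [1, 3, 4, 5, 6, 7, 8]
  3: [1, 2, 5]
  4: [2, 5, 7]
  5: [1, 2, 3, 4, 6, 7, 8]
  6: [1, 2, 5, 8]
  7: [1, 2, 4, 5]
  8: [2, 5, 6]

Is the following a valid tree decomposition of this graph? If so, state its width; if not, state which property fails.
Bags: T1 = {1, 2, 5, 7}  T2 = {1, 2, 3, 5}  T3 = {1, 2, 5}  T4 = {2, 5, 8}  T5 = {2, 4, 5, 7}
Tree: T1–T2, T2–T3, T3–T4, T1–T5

A tree decomposition must satisfy three properties: every vertex lies in some bag; for every edge, both endpoints lie together in some bag; and for every vertex, the bags containing it form a connected subtree. Here vertex 6 appears in no bag, so the decomposition is invalid.

No — vertex 6 appears in no bag.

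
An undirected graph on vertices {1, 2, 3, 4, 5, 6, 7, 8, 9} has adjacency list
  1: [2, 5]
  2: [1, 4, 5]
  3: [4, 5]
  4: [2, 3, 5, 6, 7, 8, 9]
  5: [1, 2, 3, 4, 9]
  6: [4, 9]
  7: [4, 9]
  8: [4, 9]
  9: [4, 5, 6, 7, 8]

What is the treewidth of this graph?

2

A width-2 tree decomposition is:
Bags: B1 = {4, 5, 9}  B2 = {3, 4, 5}  B3 = {2, 4, 5}  B4 = {4, 6, 9}  B5 = {4, 8, 9}  B6 = {1, 2, 5}  B7 = {4, 7, 9}
Tree: B1–B2, B2–B3, B1–B4, B1–B5, B3–B6, B5–B7
Every bag has size at most 3, so the width is 3 − 1 = 2 and tw(G) ≤ 2. On the other hand G contains the 3-clique {1, 2, 5}. A clique must lie in a single bag of any decomposition, so no decomposition can have width below 2. Combining the bounds, tw(G) = 2.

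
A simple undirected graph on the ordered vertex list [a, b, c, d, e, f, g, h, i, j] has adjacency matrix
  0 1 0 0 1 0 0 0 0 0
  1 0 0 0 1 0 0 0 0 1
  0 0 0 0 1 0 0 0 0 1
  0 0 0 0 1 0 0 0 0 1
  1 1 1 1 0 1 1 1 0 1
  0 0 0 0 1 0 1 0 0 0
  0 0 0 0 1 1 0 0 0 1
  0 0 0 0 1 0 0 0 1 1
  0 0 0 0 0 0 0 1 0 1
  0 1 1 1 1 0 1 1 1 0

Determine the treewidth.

2

A width-2 tree decomposition is:
Bags: B1 = {e, h, j}  B2 = {e, g, j}  B3 = {b, e, j}  B4 = {h, i, j}  B5 = {a, b, e}  B6 = {d, e, j}  B7 = {e, f, g}  B8 = {c, e, j}
Tree: B1–B2, B2–B3, B1–B4, B3–B5, B1–B6, B2–B7, B3–B8
Each bag holds 3 vertices, so the decomposition has width 2, which upper-bounds the treewidth. On the other hand G contains the 3-clique {a, b, e}. A clique must lie in a single bag of any decomposition, so no decomposition can have width below 2. Hence tw(G) = 2 exactly.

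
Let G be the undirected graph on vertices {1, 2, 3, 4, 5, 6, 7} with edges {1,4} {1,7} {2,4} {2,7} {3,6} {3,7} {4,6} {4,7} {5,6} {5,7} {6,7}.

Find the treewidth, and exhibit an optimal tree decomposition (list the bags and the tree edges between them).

The largest bag has 3 vertices, giving width 2; this decomposition certifies tw(G) ≤ 2. For the lower bound, the 3 vertices {3, 6, 7} are pairwise adjacent, and any tree decomposition puts a clique entirely inside one bag — forcing width ≥ 2. Therefore the treewidth is 2.

Treewidth 2.
One such decomposition:
Bags: B1 = {2, 4, 7}  B2 = {4, 6, 7}  B3 = {5, 6, 7}  B4 = {1, 4, 7}  B5 = {3, 6, 7}
Tree: B1–B2, B2–B3, B1–B4, B3–B5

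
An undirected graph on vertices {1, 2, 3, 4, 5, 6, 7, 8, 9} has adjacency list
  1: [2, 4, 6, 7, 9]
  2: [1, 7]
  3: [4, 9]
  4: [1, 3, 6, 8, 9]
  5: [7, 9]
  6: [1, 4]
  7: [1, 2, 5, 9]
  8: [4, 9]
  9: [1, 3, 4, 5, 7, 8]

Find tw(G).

A width-2 tree decomposition is:
Bags: B1 = {1, 7, 9}  B2 = {1, 2, 7}  B3 = {1, 4, 9}  B4 = {4, 8, 9}  B5 = {5, 7, 9}  B6 = {3, 4, 9}  B7 = {1, 4, 6}
Tree: B1–B2, B1–B3, B3–B4, B1–B5, B4–B6, B3–B7
Each bag holds 3 vertices, so the decomposition has width 2, which upper-bounds the treewidth. On the other hand G contains the 3-clique {4, 8, 9}. A clique must lie in a single bag of any decomposition, so no decomposition can have width below 2. Hence tw(G) = 2 exactly.

2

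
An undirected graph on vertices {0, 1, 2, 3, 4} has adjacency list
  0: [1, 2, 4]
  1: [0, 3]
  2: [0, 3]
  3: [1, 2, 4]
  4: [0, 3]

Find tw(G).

2

A width-2 tree decomposition is:
Bags: B1 = {0, 3, 4}  B2 = {0, 1, 3}  B3 = {0, 2, 3}
Tree: B1–B2, B2–B3
Each bag holds 3 vertices, so the decomposition has width 2, which upper-bounds the treewidth. The edges 4–0–1–3–4 form a cycle, so G is not a tree and its treewidth is at least 2. The upper and lower bounds meet at 2, so that is the treewidth.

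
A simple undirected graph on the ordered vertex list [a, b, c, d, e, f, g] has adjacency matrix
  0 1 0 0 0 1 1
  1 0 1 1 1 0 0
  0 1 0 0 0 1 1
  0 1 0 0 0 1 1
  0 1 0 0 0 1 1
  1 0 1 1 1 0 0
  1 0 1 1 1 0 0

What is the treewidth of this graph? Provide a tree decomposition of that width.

The largest bag has 4 vertices, giving width 3; this decomposition certifies tw(G) ≤ 3. For the lower bound: the 4 vertex sets {a,f}, {b,e}, {g}, {d} are disjoint, each induces a connected subgraph, and every pair is joined by at least one edge of G. Contracting each set to a single vertex therefore yields K_{4} as a minor, and since treewidth is minor-monotone, tw(G) ≥ tw(K_{4}) = 3. The upper and lower bounds meet at 3, so that is the treewidth.

Treewidth 3.
One optimal decomposition is:
Bags: B1 = {a, b, f, g}  B2 = {b, e, f, g}  B3 = {b, d, f, g}  B4 = {b, c, f, g}
Tree: B1–B2, B2–B3, B3–B4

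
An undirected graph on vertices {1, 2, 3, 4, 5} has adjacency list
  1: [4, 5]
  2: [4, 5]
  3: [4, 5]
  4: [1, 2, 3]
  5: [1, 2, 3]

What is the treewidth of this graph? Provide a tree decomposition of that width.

Each bag holds 3 vertices, so the decomposition has width 2, which upper-bounds the treewidth. The edges 3–4–2–5–3 form a cycle, so G is not a tree and its treewidth is at least 2. The upper and lower bounds meet at 2, so that is the treewidth.

Treewidth 2.
One optimal decomposition is:
Bags: B1 = {3, 4, 5}  B2 = {2, 4, 5}  B3 = {1, 4, 5}
Tree: B1–B2, B2–B3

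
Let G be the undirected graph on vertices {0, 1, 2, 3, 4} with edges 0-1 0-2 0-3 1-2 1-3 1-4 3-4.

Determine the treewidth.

A width-2 tree decomposition is:
Bags: B1 = {0, 1, 2}  B2 = {0, 1, 3}  B3 = {1, 3, 4}
Tree: B1–B2, B2–B3
Every bag has size at most 3, so the width is 3 − 1 = 2 and tw(G) ≤ 2. For the lower bound, the 3 vertices {0, 1, 2} are pairwise adjacent, and any tree decomposition puts a clique entirely inside one bag — forcing width ≥ 2. Therefore the treewidth is 2.

2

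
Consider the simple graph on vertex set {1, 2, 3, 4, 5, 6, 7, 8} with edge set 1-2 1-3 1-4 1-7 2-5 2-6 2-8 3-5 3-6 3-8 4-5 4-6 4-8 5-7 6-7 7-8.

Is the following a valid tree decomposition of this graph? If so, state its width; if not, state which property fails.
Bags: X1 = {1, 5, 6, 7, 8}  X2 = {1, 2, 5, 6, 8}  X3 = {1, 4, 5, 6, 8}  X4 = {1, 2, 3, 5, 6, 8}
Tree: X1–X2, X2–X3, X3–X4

No — bags containing vertex 2 are not connected in the tree.

A tree decomposition must satisfy three properties: every vertex lies in some bag; for every edge, both endpoints lie together in some bag; and for every vertex, the bags containing it form a connected subtree. Here bags containing vertex 2 are not connected in the tree, so the decomposition is invalid.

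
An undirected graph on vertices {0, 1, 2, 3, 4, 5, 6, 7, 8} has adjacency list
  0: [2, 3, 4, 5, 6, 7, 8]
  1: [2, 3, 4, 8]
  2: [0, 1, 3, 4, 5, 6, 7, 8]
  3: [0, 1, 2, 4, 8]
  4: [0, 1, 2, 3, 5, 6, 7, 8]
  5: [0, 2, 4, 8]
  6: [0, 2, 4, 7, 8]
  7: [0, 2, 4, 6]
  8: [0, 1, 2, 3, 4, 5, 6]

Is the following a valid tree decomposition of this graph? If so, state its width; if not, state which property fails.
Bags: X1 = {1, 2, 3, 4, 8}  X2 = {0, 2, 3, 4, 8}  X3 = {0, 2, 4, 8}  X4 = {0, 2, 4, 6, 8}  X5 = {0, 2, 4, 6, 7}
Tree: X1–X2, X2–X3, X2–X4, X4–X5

A tree decomposition must satisfy three properties: every vertex lies in some bag; for every edge, both endpoints lie together in some bag; and for every vertex, the bags containing it form a connected subtree. Here vertex 5 appears in no bag, so the decomposition is invalid.

No — vertex 5 appears in no bag.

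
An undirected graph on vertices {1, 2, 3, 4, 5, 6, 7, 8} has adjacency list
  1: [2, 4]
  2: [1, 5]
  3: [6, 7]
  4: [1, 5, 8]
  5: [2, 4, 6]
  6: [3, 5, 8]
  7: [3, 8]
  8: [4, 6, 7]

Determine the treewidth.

A width-2 tree decomposition is:
Bags: B1 = {1, 2, 4}  B2 = {2, 4, 5}  B3 = {4, 5, 8}  B4 = {5, 6, 8}  B5 = {6, 7, 8}  B6 = {3, 6, 7}
Tree: B1–B2, B2–B3, B3–B4, B4–B5, B5–B6
Each bag holds 3 vertices, so the decomposition has width 2, which upper-bounds the treewidth. Since 1–2–5–4–1 is a cycle in G, G is not acyclic. Forests are exactly the graphs of treewidth ≤ 1, so tw(G) ≥ 2. The upper and lower bounds meet at 2, so that is the treewidth.

2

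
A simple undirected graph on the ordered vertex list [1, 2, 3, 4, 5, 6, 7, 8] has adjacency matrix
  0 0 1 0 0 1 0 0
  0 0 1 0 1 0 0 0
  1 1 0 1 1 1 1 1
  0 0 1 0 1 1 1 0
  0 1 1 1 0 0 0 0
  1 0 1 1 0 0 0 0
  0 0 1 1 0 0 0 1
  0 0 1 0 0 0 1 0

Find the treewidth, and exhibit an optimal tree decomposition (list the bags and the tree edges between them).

Each bag holds 3 vertices, so the decomposition has width 2, which upper-bounds the treewidth. For the lower bound, the 3 vertices {3, 7, 8} are pairwise adjacent, and any tree decomposition puts a clique entirely inside one bag — forcing width ≥ 2. Therefore the treewidth is 2.

Treewidth 2.
One such decomposition:
Bags: B1 = {3, 4, 6}  B2 = {3, 4, 5}  B3 = {3, 4, 7}  B4 = {2, 3, 5}  B5 = {3, 7, 8}  B6 = {1, 3, 6}
Tree: B1–B2, B1–B3, B2–B4, B3–B5, B1–B6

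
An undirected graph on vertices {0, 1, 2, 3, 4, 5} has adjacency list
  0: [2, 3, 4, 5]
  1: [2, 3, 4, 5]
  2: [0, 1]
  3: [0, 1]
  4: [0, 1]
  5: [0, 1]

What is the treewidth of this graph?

2

A width-2 tree decomposition is:
Bags: B1 = {0, 1, 5}  B2 = {0, 1, 4}  B3 = {0, 1, 3}  B4 = {0, 1, 2}
Tree: B1–B2, B2–B3, B3–B4
The largest bag has 3 vertices, giving width 2; this decomposition certifies tw(G) ≤ 2. The edges 1–5–0–4–1 form a cycle, so G is not a tree and its treewidth is at least 2. Hence tw(G) = 2 exactly.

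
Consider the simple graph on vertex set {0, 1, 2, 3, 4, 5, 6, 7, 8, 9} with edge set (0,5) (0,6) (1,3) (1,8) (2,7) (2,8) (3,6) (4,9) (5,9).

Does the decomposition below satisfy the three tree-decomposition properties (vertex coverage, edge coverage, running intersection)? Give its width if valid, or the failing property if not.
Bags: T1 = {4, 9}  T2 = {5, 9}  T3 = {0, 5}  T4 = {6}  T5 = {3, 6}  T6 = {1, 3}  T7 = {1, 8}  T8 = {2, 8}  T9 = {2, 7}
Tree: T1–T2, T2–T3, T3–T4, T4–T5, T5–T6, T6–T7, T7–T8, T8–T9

A tree decomposition must satisfy three properties: every vertex lies in some bag; for every edge, both endpoints lie together in some bag; and for every vertex, the bags containing it form a connected subtree. Here edge (0,6) lies in no bag, so the decomposition is invalid.

No — edge (0,6) lies in no bag.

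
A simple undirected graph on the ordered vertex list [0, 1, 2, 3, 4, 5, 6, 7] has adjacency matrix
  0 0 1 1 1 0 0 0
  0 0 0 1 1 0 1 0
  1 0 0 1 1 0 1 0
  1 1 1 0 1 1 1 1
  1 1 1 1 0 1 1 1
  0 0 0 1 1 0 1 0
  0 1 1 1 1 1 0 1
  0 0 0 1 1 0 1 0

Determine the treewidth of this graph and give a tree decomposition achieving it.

Treewidth 3.
Bags: B1 = {3, 4, 6, 7}  B2 = {1, 3, 4, 6}  B3 = {2, 3, 4, 6}  B4 = {0, 2, 3, 4}  B5 = {3, 4, 5, 6}
Tree: B1–B2, B2–B3, B3–B4, B2–B5

Every bag has size at most 4, so the width is 4 − 1 = 3 and tw(G) ≤ 3. On the other hand G contains the 4-clique {0, 2, 3, 4}. A clique must lie in a single bag of any decomposition, so no decomposition can have width below 3. Hence tw(G) = 3 exactly.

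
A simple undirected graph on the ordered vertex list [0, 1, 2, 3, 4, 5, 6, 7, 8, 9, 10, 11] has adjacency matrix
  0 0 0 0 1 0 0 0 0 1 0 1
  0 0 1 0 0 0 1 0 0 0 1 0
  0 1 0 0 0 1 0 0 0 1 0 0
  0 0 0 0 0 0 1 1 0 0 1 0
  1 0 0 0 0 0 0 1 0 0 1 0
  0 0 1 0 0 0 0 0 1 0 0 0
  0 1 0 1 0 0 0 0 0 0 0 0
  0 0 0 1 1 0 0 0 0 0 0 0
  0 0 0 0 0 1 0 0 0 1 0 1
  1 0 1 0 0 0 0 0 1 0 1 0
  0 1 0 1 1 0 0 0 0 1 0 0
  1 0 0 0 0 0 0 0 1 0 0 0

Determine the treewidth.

A width-3 tree decomposition is:
Bags: B1 = {2, 5, 8, 11}  B2 = {2, 8, 9, 11}  B3 = {0, 2, 9, 11}  B4 = {0, 1, 2, 9}  B5 = {0, 1, 9, 10}  B6 = {0, 1, 4, 10}  B7 = {1, 4, 6, 10}  B8 = {3, 4, 6, 10}  B9 = {3, 4, 6, 7}
Tree: B1–B2, B2–B3, B3–B4, B4–B5, B5–B6, B6–B7, B7–B8, B8–B9
The largest bag has 4 vertices, giving width 3; this decomposition certifies tw(G) ≤ 3. For the lower bound: the 4 vertex sets {5,8,11}, {2}, {9}, {0,1,4,10} are disjoint, each induces a connected subgraph, and every pair is joined by at least one edge of G. Contracting each set to a single vertex therefore yields K_{4} as a minor, and since treewidth is minor-monotone, tw(G) ≥ tw(K_{4}) = 3. Combining the bounds, tw(G) = 3.

3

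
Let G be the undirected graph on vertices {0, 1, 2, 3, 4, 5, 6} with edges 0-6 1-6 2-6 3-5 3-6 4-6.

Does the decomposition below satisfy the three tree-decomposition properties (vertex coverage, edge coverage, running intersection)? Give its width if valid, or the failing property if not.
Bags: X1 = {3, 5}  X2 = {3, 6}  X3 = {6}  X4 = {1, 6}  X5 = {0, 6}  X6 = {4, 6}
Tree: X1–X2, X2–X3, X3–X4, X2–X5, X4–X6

No — vertex 2 appears in no bag.

A tree decomposition must satisfy three properties: every vertex lies in some bag; for every edge, both endpoints lie together in some bag; and for every vertex, the bags containing it form a connected subtree. Here vertex 2 appears in no bag, so the decomposition is invalid.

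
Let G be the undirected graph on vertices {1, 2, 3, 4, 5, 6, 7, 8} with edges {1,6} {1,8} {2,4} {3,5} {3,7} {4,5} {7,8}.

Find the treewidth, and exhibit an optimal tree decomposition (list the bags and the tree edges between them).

Treewidth 1.
One optimal decomposition is:
Bags: B1 = {1, 6}  B2 = {1, 8}  B3 = {7, 8}  B4 = {3, 7}  B5 = {3, 5}  B6 = {4, 5}  B7 = {2, 4}
Tree: B1–B2, B2–B3, B3–B4, B4–B5, B5–B6, B6–B7

The largest bag has 2 vertices, giving width 1; this decomposition certifies tw(G) ≤ 1. Any graph with an edge has treewidth ≥ 1, and G has the edge 6–1. Hence tw(G) = 1 exactly.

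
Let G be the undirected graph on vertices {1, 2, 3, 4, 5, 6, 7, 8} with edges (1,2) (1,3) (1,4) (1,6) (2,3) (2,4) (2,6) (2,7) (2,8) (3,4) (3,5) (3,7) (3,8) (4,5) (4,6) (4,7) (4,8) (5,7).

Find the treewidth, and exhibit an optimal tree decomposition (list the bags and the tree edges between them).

Treewidth 3.
One such decomposition:
Bags: B1 = {1, 2, 3, 4}  B2 = {2, 3, 4, 8}  B3 = {2, 3, 4, 7}  B4 = {3, 4, 5, 7}  B5 = {1, 2, 4, 6}
Tree: B1–B2, B1–B3, B3–B4, B1–B5

Each bag holds 4 vertices, so the decomposition has width 3, which upper-bounds the treewidth. For the lower bound, the 4 vertices {2, 3, 4, 8} are pairwise adjacent, and any tree decomposition puts a clique entirely inside one bag — forcing width ≥ 3. The upper and lower bounds meet at 3, so that is the treewidth.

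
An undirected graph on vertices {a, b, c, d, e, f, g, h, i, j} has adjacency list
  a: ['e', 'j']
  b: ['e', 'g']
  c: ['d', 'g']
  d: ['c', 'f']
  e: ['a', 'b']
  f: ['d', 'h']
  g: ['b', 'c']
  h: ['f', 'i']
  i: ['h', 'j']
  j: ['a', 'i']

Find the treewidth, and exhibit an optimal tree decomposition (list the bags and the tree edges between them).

The largest bag has 3 vertices, giving width 2; this decomposition certifies tw(G) ≤ 2. Since j–a–e–b–g–c–d–f–h–i–j is a cycle in G, G is not acyclic. Forests are exactly the graphs of treewidth ≤ 1, so tw(G) ≥ 2. Therefore the treewidth is 2.

Treewidth 2.
One such decomposition:
Bags: B1 = {a, e, j}  B2 = {b, e, j}  B3 = {b, g, j}  B4 = {c, g, j}  B5 = {c, d, j}  B6 = {d, f, j}  B7 = {f, h, j}  B8 = {h, i, j}
Tree: B1–B2, B2–B3, B3–B4, B4–B5, B5–B6, B6–B7, B7–B8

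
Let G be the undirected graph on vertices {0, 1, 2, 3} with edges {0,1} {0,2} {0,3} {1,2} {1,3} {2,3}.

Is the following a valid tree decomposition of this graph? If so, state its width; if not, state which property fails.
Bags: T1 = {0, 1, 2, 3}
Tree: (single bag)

Checking the three conditions: (i) the bags cover all of {0, 1, 2, 3}; (ii) for each edge, some bag contains both endpoints; (iii) the bags containing any fixed vertex form a subtree. All hold, so the decomposition is valid with width 4 − 1 = 3.

Yes; width 3.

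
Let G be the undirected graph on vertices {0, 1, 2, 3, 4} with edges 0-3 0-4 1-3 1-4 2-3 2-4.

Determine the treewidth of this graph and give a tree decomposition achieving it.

Each bag holds 3 vertices, so the decomposition has width 2, which upper-bounds the treewidth. Since 4–2–3–0–4 is a cycle in G, G is not acyclic. Forests are exactly the graphs of treewidth ≤ 1, so tw(G) ≥ 2. The upper and lower bounds meet at 2, so that is the treewidth.

Treewidth 2.
Bags: B1 = {2, 3, 4}  B2 = {0, 3, 4}  B3 = {1, 3, 4}
Tree: B1–B2, B2–B3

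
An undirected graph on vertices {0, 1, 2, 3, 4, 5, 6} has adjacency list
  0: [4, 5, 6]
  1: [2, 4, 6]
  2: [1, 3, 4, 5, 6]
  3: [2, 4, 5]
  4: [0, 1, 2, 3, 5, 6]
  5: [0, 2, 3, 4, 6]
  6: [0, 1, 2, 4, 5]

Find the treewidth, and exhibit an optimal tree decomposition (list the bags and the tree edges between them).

Treewidth 3.
One such decomposition:
Bags: B1 = {2, 4, 5, 6}  B2 = {0, 4, 5, 6}  B3 = {1, 2, 4, 6}  B4 = {2, 3, 4, 5}
Tree: B1–B2, B1–B3, B1–B4

The largest bag has 4 vertices, giving width 3; this decomposition certifies tw(G) ≤ 3. For the lower bound, the 4 vertices {0, 4, 5, 6} are pairwise adjacent, and any tree decomposition puts a clique entirely inside one bag — forcing width ≥ 3. Combining the bounds, tw(G) = 3.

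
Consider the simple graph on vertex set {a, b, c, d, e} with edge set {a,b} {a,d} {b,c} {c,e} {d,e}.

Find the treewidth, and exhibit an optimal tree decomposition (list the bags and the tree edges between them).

Treewidth 2.
One optimal decomposition is:
Bags: B1 = {a, b, c}  B2 = {a, c, e}  B3 = {a, d, e}
Tree: B1–B2, B2–B3

Each bag holds 3 vertices, so the decomposition has width 2, which upper-bounds the treewidth. For the lower bound, G contains the cycle a–b–c–e–d–a, so G is not a forest; only forests have treewidth ≤ 1, hence tw(G) ≥ 2. The upper and lower bounds meet at 2, so that is the treewidth.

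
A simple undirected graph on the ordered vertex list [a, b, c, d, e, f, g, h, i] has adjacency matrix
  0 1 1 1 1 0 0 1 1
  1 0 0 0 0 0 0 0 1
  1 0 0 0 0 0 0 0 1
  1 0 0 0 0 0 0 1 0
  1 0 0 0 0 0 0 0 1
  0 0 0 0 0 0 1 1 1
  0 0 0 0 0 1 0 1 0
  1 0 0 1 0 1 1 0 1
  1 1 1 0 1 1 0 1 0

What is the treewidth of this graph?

2

A width-2 tree decomposition is:
Bags: B1 = {a, c, i}  B2 = {a, h, i}  B3 = {f, h, i}  B4 = {f, g, h}  B5 = {a, d, h}  B6 = {a, b, i}  B7 = {a, e, i}
Tree: B1–B2, B2–B3, B3–B4, B2–B5, B1–B6, B1–B7
Each bag holds 3 vertices, so the decomposition has width 2, which upper-bounds the treewidth. For the lower bound, the 3 vertices {a, d, h} are pairwise adjacent, and any tree decomposition puts a clique entirely inside one bag — forcing width ≥ 2. Combining the bounds, tw(G) = 2.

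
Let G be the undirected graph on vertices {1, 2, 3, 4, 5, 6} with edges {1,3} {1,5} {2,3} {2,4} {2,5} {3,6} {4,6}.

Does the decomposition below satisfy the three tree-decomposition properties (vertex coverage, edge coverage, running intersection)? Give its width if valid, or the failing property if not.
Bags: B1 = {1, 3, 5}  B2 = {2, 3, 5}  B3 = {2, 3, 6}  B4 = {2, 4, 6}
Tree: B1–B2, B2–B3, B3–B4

Yes; width 2.

Checking the three conditions: (i) the bags cover all of {1, 2, 3, 4, 5, 6}; (ii) for each edge, some bag contains both endpoints; (iii) the bags containing any fixed vertex form a subtree. All hold, so the decomposition is valid with width 3 − 1 = 2.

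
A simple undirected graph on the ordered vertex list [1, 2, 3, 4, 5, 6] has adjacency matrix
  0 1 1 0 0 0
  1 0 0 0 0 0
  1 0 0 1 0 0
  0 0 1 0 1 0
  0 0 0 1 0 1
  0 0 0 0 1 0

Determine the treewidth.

1

A width-1 tree decomposition is:
Bags: B1 = {1, 2}  B2 = {1, 3}  B3 = {3, 4}  B4 = {4, 5}  B5 = {5, 6}
Tree: B1–B2, B2–B3, B3–B4, B4–B5
Every bag has size at most 2, so the width is 2 − 1 = 1 and tw(G) ≤ 1. G has an edge, so its treewidth is at least 1. The upper and lower bounds meet at 1, so that is the treewidth.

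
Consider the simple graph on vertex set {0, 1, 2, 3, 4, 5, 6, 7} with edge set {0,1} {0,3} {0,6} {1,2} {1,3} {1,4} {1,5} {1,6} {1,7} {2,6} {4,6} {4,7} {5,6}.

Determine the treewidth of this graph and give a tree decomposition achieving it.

Treewidth 2.
Bags: B1 = {0, 1, 3}  B2 = {0, 1, 6}  B3 = {1, 4, 6}  B4 = {1, 5, 6}  B5 = {1, 4, 7}  B6 = {1, 2, 6}
Tree: B1–B2, B2–B3, B3–B4, B3–B5, B2–B6

Every bag has size at most 3, so the width is 3 − 1 = 2 and tw(G) ≤ 2. For the lower bound, the 3 vertices {0, 1, 3} are pairwise adjacent, and any tree decomposition puts a clique entirely inside one bag — forcing width ≥ 2. Hence tw(G) = 2 exactly.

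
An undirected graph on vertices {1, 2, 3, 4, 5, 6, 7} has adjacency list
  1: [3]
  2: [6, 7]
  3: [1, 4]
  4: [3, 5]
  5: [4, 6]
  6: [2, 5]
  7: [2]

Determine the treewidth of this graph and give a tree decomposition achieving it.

Each bag holds 2 vertices, so the decomposition has width 1, which upper-bounds the treewidth. Since G has at least one edge (e.g. 7–2), it is not an edgeless graph, so tw(G) ≥ 1. Therefore the treewidth is 1.

Treewidth 1.
One such decomposition:
Bags: B1 = {2, 7}  B2 = {2, 6}  B3 = {5, 6}  B4 = {4, 5}  B5 = {3, 4}  B6 = {1, 3}
Tree: B1–B2, B2–B3, B3–B4, B4–B5, B5–B6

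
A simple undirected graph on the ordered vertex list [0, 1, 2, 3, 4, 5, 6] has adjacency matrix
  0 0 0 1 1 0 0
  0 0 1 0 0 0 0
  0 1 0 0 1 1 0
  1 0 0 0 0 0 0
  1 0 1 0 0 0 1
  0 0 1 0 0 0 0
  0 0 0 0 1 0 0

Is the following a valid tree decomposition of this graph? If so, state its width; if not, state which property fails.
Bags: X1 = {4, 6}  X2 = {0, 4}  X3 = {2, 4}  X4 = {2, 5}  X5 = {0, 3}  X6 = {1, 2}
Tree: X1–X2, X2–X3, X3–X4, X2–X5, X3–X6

Yes; width 1.

Vertex coverage: the bags together contain {0, 1, 2, 3, 4, 5, 6}, the full vertex set. Edge coverage: each edge of G has both endpoints in at least one bag. Running intersection: for every vertex, the bags containing it form a connected subtree. All three properties hold, so this is a valid tree decomposition of width max|bag| − 1 = 1, and hence tw(G) ≤ 1.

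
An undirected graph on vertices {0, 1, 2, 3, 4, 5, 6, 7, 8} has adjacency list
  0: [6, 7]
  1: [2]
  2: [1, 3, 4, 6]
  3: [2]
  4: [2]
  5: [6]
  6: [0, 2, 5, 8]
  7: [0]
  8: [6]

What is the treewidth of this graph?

1

A width-1 tree decomposition is:
Bags: B1 = {2, 6}  B2 = {6, 8}  B3 = {5, 6}  B4 = {0, 6}  B5 = {1, 2}  B6 = {2, 3}  B7 = {0, 7}  B8 = {2, 4}
Tree: B1–B2, B2–B3, B3–B4, B1–B5, B1–B6, B4–B7, B1–B8
The largest bag has 2 vertices, giving width 1; this decomposition certifies tw(G) ≤ 1. G has an edge, so its treewidth is at least 1. Therefore the treewidth is 1.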